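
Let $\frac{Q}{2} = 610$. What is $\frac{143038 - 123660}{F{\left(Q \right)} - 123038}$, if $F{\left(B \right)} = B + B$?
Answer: $- \frac{9689}{60299} \approx -0.16068$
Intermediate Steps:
$Q = 1220$ ($Q = 2 \cdot 610 = 1220$)
$F{\left(B \right)} = 2 B$
$\frac{143038 - 123660}{F{\left(Q \right)} - 123038} = \frac{143038 - 123660}{2 \cdot 1220 - 123038} = \frac{19378}{2440 - 123038} = \frac{19378}{-120598} = 19378 \left(- \frac{1}{120598}\right) = - \frac{9689}{60299}$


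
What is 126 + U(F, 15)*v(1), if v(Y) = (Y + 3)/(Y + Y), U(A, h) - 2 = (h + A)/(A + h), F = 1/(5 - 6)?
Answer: 132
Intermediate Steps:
F = -1 (F = 1/(-1) = -1)
U(A, h) = 3 (U(A, h) = 2 + (h + A)/(A + h) = 2 + (A + h)/(A + h) = 2 + 1 = 3)
v(Y) = (3 + Y)/(2*Y) (v(Y) = (3 + Y)/((2*Y)) = (3 + Y)*(1/(2*Y)) = (3 + Y)/(2*Y))
126 + U(F, 15)*v(1) = 126 + 3*((1/2)*(3 + 1)/1) = 126 + 3*((1/2)*1*4) = 126 + 3*2 = 126 + 6 = 132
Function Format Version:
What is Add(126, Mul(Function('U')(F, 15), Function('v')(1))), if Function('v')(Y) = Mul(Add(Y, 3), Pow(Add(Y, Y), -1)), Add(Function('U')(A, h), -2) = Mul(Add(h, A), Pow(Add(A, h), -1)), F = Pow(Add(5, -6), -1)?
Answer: 132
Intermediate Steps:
F = -1 (F = Pow(-1, -1) = -1)
Function('U')(A, h) = 3 (Function('U')(A, h) = Add(2, Mul(Add(h, A), Pow(Add(A, h), -1))) = Add(2, Mul(Add(A, h), Pow(Add(A, h), -1))) = Add(2, 1) = 3)
Function('v')(Y) = Mul(Rational(1, 2), Pow(Y, -1), Add(3, Y)) (Function('v')(Y) = Mul(Add(3, Y), Pow(Mul(2, Y), -1)) = Mul(Add(3, Y), Mul(Rational(1, 2), Pow(Y, -1))) = Mul(Rational(1, 2), Pow(Y, -1), Add(3, Y)))
Add(126, Mul(Function('U')(F, 15), Function('v')(1))) = Add(126, Mul(3, Mul(Rational(1, 2), Pow(1, -1), Add(3, 1)))) = Add(126, Mul(3, Mul(Rational(1, 2), 1, 4))) = Add(126, Mul(3, 2)) = Add(126, 6) = 132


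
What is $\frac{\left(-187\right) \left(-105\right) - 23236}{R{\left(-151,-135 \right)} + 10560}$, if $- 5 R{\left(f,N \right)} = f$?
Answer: $- \frac{18005}{52951} \approx -0.34003$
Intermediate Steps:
$R{\left(f,N \right)} = - \frac{f}{5}$
$\frac{\left(-187\right) \left(-105\right) - 23236}{R{\left(-151,-135 \right)} + 10560} = \frac{\left(-187\right) \left(-105\right) - 23236}{\left(- \frac{1}{5}\right) \left(-151\right) + 10560} = \frac{19635 - 23236}{\frac{151}{5} + 10560} = - \frac{3601}{\frac{52951}{5}} = \left(-3601\right) \frac{5}{52951} = - \frac{18005}{52951}$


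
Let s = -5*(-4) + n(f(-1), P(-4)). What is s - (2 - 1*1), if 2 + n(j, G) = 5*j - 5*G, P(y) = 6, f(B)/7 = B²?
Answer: 22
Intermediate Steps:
f(B) = 7*B²
n(j, G) = -2 - 5*G + 5*j (n(j, G) = -2 + (5*j - 5*G) = -2 + (-5*G + 5*j) = -2 - 5*G + 5*j)
s = 23 (s = -5*(-4) + (-2 - 5*6 + 5*(7*(-1)²)) = 20 + (-2 - 30 + 5*(7*1)) = 20 + (-2 - 30 + 5*7) = 20 + (-2 - 30 + 35) = 20 + 3 = 23)
s - (2 - 1*1) = 23 - (2 - 1*1) = 23 - (2 - 1) = 23 - 1*1 = 23 - 1 = 22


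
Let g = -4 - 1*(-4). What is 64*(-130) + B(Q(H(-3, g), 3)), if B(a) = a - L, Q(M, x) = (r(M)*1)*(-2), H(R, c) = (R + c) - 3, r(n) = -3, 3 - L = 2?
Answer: -8315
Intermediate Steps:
L = 1 (L = 3 - 1*2 = 3 - 2 = 1)
g = 0 (g = -4 + 4 = 0)
H(R, c) = -3 + R + c
Q(M, x) = 6 (Q(M, x) = -3*1*(-2) = -3*(-2) = 6)
B(a) = -1 + a (B(a) = a - 1*1 = a - 1 = -1 + a)
64*(-130) + B(Q(H(-3, g), 3)) = 64*(-130) + (-1 + 6) = -8320 + 5 = -8315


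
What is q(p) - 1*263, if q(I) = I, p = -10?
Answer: -273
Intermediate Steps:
q(p) - 1*263 = -10 - 1*263 = -10 - 263 = -273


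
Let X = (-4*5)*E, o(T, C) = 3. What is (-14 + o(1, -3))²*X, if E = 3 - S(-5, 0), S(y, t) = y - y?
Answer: -7260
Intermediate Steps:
S(y, t) = 0
E = 3 (E = 3 - 1*0 = 3 + 0 = 3)
X = -60 (X = -4*5*3 = -20*3 = -60)
(-14 + o(1, -3))²*X = (-14 + 3)²*(-60) = (-11)²*(-60) = 121*(-60) = -7260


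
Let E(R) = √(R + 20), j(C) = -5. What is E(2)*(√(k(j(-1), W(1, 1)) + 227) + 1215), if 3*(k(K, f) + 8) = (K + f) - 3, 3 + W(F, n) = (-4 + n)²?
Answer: √22*(3645 + √1965)/3 ≈ 5768.2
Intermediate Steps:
W(F, n) = -3 + (-4 + n)²
k(K, f) = -9 + K/3 + f/3 (k(K, f) = -8 + ((K + f) - 3)/3 = -8 + (-3 + K + f)/3 = -8 + (-1 + K/3 + f/3) = -9 + K/3 + f/3)
E(R) = √(20 + R)
E(2)*(√(k(j(-1), W(1, 1)) + 227) + 1215) = √(20 + 2)*(√((-9 + (⅓)*(-5) + (-3 + (-4 + 1)²)/3) + 227) + 1215) = √22*(√((-9 - 5/3 + (-3 + (-3)²)/3) + 227) + 1215) = √22*(√((-9 - 5/3 + (-3 + 9)/3) + 227) + 1215) = √22*(√((-9 - 5/3 + (⅓)*6) + 227) + 1215) = √22*(√((-9 - 5/3 + 2) + 227) + 1215) = √22*(√(-26/3 + 227) + 1215) = √22*(√(655/3) + 1215) = √22*(√1965/3 + 1215) = √22*(1215 + √1965/3)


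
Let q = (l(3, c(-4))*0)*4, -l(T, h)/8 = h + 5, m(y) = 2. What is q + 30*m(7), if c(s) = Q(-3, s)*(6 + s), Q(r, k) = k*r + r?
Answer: 60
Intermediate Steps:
Q(r, k) = r + k*r
c(s) = (-3 - 3*s)*(6 + s) (c(s) = (-3*(1 + s))*(6 + s) = (-3 - 3*s)*(6 + s))
l(T, h) = -40 - 8*h (l(T, h) = -8*(h + 5) = -8*(5 + h) = -40 - 8*h)
q = 0 (q = ((-40 - 24*(-1 - 1*(-4))*(6 - 4))*0)*4 = ((-40 - 24*(-1 + 4)*2)*0)*4 = ((-40 - 24*3*2)*0)*4 = ((-40 - 8*18)*0)*4 = ((-40 - 144)*0)*4 = -184*0*4 = 0*4 = 0)
q + 30*m(7) = 0 + 30*2 = 0 + 60 = 60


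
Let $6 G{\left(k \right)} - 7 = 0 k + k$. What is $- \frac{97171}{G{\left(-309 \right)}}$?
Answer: $\frac{291513}{151} \approx 1930.5$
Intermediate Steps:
$G{\left(k \right)} = \frac{7}{6} + \frac{k}{6}$ ($G{\left(k \right)} = \frac{7}{6} + \frac{0 k + k}{6} = \frac{7}{6} + \frac{0 + k}{6} = \frac{7}{6} + \frac{k}{6}$)
$- \frac{97171}{G{\left(-309 \right)}} = - \frac{97171}{\frac{7}{6} + \frac{1}{6} \left(-309\right)} = - \frac{97171}{\frac{7}{6} - \frac{103}{2}} = - \frac{97171}{- \frac{151}{3}} = \left(-97171\right) \left(- \frac{3}{151}\right) = \frac{291513}{151}$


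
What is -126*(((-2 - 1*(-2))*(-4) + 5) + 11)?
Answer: -2016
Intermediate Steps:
-126*(((-2 - 1*(-2))*(-4) + 5) + 11) = -126*(((-2 + 2)*(-4) + 5) + 11) = -126*((0*(-4) + 5) + 11) = -126*((0 + 5) + 11) = -126*(5 + 11) = -126*16 = -2016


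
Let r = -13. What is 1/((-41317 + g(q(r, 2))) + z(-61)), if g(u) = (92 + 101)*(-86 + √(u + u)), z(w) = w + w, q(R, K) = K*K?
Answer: -58037/3367995377 - 386*√2/3367995377 ≈ -1.7394e-5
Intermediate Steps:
q(R, K) = K²
z(w) = 2*w
g(u) = -16598 + 193*√2*√u (g(u) = 193*(-86 + √(2*u)) = 193*(-86 + √2*√u) = -16598 + 193*√2*√u)
1/((-41317 + g(q(r, 2))) + z(-61)) = 1/((-41317 + (-16598 + 193*√2*√(2²))) + 2*(-61)) = 1/((-41317 + (-16598 + 193*√2*√4)) - 122) = 1/((-41317 + (-16598 + 193*√2*2)) - 122) = 1/((-41317 + (-16598 + 386*√2)) - 122) = 1/((-57915 + 386*√2) - 122) = 1/(-58037 + 386*√2)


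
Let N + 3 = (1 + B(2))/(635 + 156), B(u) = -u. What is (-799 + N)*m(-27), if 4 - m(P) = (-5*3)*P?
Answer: 254387583/791 ≈ 3.2160e+5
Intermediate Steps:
m(P) = 4 + 15*P (m(P) = 4 - (-5*3)*P = 4 - (-15)*P = 4 + 15*P)
N = -2374/791 (N = -3 + (1 - 1*2)/(635 + 156) = -3 + (1 - 2)/791 = -3 - 1*1/791 = -3 - 1/791 = -2374/791 ≈ -3.0013)
(-799 + N)*m(-27) = (-799 - 2374/791)*(4 + 15*(-27)) = -634383*(4 - 405)/791 = -634383/791*(-401) = 254387583/791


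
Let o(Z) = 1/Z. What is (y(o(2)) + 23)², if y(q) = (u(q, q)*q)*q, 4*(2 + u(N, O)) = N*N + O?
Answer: 2082249/4096 ≈ 508.36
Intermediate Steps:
u(N, O) = -2 + O/4 + N²/4 (u(N, O) = -2 + (N*N + O)/4 = -2 + (N² + O)/4 = -2 + (O + N²)/4 = -2 + (O/4 + N²/4) = -2 + O/4 + N²/4)
y(q) = q²*(-2 + q/4 + q²/4) (y(q) = ((-2 + q/4 + q²/4)*q)*q = (q*(-2 + q/4 + q²/4))*q = q²*(-2 + q/4 + q²/4))
(y(o(2)) + 23)² = ((1/2)²*(-8 + 1/2 + (1/2)²)/4 + 23)² = ((½)²*(-8 + ½ + (½)²)/4 + 23)² = ((¼)*(¼)*(-8 + ½ + ¼) + 23)² = ((¼)*(¼)*(-29/4) + 23)² = (-29/64 + 23)² = (1443/64)² = 2082249/4096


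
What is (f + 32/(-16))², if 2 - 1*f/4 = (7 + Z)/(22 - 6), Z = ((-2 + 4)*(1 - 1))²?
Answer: 289/16 ≈ 18.063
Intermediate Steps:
Z = 0 (Z = (2*0)² = 0² = 0)
f = 25/4 (f = 8 - 4*(7 + 0)/(22 - 6) = 8 - 28/16 = 8 - 4*7/16 = 8 - 7/4 = 25/4 ≈ 6.2500)
(f + 32/(-16))² = (25/4 + 32/(-16))² = (25/4 + 32*(-1/16))² = (25/4 - 2)² = (17/4)² = 289/16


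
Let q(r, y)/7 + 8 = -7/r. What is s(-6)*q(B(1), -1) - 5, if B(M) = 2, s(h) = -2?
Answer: 156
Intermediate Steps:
q(r, y) = -56 - 49/r (q(r, y) = -56 + 7*(-7/r) = -56 - 49/r)
s(-6)*q(B(1), -1) - 5 = -2*(-56 - 49/2) - 5 = -2*(-161/2) - 5 = 161 - 5 = 156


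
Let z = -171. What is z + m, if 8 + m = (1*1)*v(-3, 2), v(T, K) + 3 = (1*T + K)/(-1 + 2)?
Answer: -183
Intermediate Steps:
v(T, K) = -3 + K + T (v(T, K) = -3 + (1*T + K)/(-1 + 2) = -3 + (T + K)/1 = -3 + (K + T)*1 = -3 + (K + T) = -3 + K + T)
m = -12 (m = -8 + (1*1)*(-3 + 2 - 3) = -8 + 1*(-4) = -8 - 4 = -12)
z + m = -171 - 12 = -183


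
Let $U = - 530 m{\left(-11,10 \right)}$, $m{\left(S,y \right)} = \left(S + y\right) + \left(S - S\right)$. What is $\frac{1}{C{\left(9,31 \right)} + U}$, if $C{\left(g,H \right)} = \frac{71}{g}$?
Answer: $\frac{9}{4841} \approx 0.0018591$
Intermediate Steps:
$m{\left(S,y \right)} = S + y$ ($m{\left(S,y \right)} = \left(S + y\right) + 0 = S + y$)
$U = 530$ ($U = - 530 \left(-11 + 10\right) = \left(-530\right) \left(-1\right) = 530$)
$\frac{1}{C{\left(9,31 \right)} + U} = \frac{1}{\frac{71}{9} + 530} = \frac{1}{\frac{4841}{9}} = \frac{9}{4841}$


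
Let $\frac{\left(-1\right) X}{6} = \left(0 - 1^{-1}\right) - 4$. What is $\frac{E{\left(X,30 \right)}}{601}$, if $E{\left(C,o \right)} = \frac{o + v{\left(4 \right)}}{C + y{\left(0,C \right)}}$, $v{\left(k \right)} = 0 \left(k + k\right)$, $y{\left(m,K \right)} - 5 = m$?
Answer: $\frac{6}{4207} \approx 0.0014262$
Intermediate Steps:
$y{\left(m,K \right)} = 5 + m$
$X = 30$ ($X = - 6 \left(\left(0 - 1^{-1}\right) - 4\right) = - 6 \left(\left(0 - 1\right) - 4\right) = - 6 \left(-1 - 4\right) = \left(-6\right) \left(-5\right) = 30$)
$v{\left(k \right)} = 0$ ($v{\left(k \right)} = 0 \cdot 2 k = 0$)
$E{\left(C,o \right)} = \frac{o}{5 + C}$ ($E{\left(C,o \right)} = \frac{o + 0}{C + \left(5 + 0\right)} = \frac{o}{C + 5} = \frac{o}{5 + C}$)
$\frac{E{\left(X,30 \right)}}{601} = \frac{30 \frac{1}{5 + 30}}{601} = \frac{30}{35} \cdot \frac{1}{601} = 30 \cdot \frac{1}{35} \cdot \frac{1}{601} = \frac{6}{7} \cdot \frac{1}{601} = \frac{6}{4207}$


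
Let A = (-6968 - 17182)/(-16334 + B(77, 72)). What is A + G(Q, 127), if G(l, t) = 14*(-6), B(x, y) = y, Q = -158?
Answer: -670929/8131 ≈ -82.515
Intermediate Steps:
G(l, t) = -84
A = 12075/8131 (A = (-6968 - 17182)/(-16334 + 72) = -24150/(-16262) = -24150*(-1/16262) = 12075/8131 ≈ 1.4851)
A + G(Q, 127) = 12075/8131 - 84 = -670929/8131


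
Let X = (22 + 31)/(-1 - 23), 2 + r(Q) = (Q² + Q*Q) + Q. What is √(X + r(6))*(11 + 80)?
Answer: 91*√10626/12 ≈ 781.71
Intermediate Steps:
r(Q) = -2 + Q + 2*Q² (r(Q) = -2 + ((Q² + Q*Q) + Q) = -2 + ((Q² + Q²) + Q) = -2 + (2*Q² + Q) = -2 + (Q + 2*Q²) = -2 + Q + 2*Q²)
X = -53/24 (X = 53/(-24) = 53*(-1/24) = -53/24 ≈ -2.2083)
√(X + r(6))*(11 + 80) = √(-53/24 + (-2 + 6 + 2*6²))*(11 + 80) = √(-53/24 + (-2 + 6 + 2*36))*91 = √(-53/24 + (-2 + 6 + 72))*91 = √(-53/24 + 76)*91 = √(1771/24)*91 = (√10626/12)*91 = 91*√10626/12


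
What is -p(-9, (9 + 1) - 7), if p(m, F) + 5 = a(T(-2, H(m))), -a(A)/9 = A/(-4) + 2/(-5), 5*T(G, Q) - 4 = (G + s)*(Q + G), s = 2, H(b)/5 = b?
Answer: -⅖ ≈ -0.40000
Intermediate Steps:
H(b) = 5*b
T(G, Q) = ⅘ + (2 + G)*(G + Q)/5 (T(G, Q) = ⅘ + ((G + 2)*(Q + G))/5 = ⅘ + ((2 + G)*(G + Q))/5 = ⅘ + (2 + G)*(G + Q)/5)
a(A) = 18/5 + 9*A/4 (a(A) = -9*(A/(-4) + 2/(-5)) = -9*(A*(-¼) + 2*(-⅕)) = -9*(-A/4 - ⅖) = -9*(-⅖ - A/4) = 18/5 + 9*A/4)
p(m, F) = ⅖ (p(m, F) = -5 + (18/5 + 9*(⅘ + (⅕)*(-2)² + (⅖)*(-2) + 2*(5*m)/5 + (⅕)*(-2)*(5*m))/4) = -5 + (18/5 + 9*(⅘ + (⅕)*4 - ⅘ + 2*m - 2*m)/4) = -5 + (18/5 + 9*(⅘ + ⅘ - ⅘ + 2*m - 2*m)/4) = -5 + (18/5 + (9/4)*(⅘)) = -5 + (18/5 + 9/5) = -5 + 27/5 = ⅖)
-p(-9, (9 + 1) - 7) = -1*⅖ = -⅖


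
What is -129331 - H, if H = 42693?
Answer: -172024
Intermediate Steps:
-129331 - H = -129331 - 1*42693 = -129331 - 42693 = -172024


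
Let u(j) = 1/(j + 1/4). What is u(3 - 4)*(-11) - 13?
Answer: 5/3 ≈ 1.6667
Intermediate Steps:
u(j) = 1/(¼ + j) (u(j) = 1/(j + ¼) = 1/(¼ + j))
u(3 - 4)*(-11) - 13 = (4/(1 + 4*(3 - 4)))*(-11) - 13 = (4/(1 + 4*(-1)))*(-11) - 13 = (4/(1 - 4))*(-11) - 13 = (4/(-3))*(-11) - 13 = (4*(-⅓))*(-11) - 13 = -4/3*(-11) - 13 = 44/3 - 13 = 5/3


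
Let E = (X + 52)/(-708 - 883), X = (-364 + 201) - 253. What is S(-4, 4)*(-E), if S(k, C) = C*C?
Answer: -5824/1591 ≈ -3.6606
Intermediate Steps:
S(k, C) = C**2
X = -416 (X = -163 - 253 = -416)
E = 364/1591 (E = (-416 + 52)/(-708 - 883) = -364/(-1591) = -364*(-1/1591) = 364/1591 ≈ 0.22879)
S(-4, 4)*(-E) = 4**2*(-1*364/1591) = 16*(-364/1591) = -5824/1591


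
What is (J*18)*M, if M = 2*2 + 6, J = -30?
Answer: -5400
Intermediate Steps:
M = 10 (M = 4 + 6 = 10)
(J*18)*M = -30*18*10 = -540*10 = -5400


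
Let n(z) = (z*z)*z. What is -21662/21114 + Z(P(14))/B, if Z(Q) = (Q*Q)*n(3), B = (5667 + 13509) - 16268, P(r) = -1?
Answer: -31211509/30699756 ≈ -1.0167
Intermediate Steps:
n(z) = z³ (n(z) = z²*z = z³)
B = 2908 (B = 19176 - 16268 = 2908)
Z(Q) = 27*Q² (Z(Q) = (Q*Q)*3³ = Q²*27 = 27*Q²)
-21662/21114 + Z(P(14))/B = -21662/21114 + (27*(-1)²)/2908 = -21662*1/21114 + (27*1)*(1/2908) = -10831/10557 + 27*(1/2908) = -10831/10557 + 27/2908 = -31211509/30699756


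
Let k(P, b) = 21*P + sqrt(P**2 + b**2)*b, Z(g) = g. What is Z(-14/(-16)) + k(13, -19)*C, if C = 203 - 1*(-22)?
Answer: 491407/8 - 4275*sqrt(530) ≈ -36992.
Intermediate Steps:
k(P, b) = 21*P + b*sqrt(P**2 + b**2)
C = 225 (C = 203 + 22 = 225)
Z(-14/(-16)) + k(13, -19)*C = -14/(-16) + (21*13 - 19*sqrt(13**2 + (-19)**2))*225 = -14*(-1/16) + (273 - 19*sqrt(169 + 361))*225 = 7/8 + (273 - 19*sqrt(530))*225 = 7/8 + (61425 - 4275*sqrt(530)) = 491407/8 - 4275*sqrt(530)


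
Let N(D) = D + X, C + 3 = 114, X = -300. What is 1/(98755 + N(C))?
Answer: 1/98566 ≈ 1.0145e-5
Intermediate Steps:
C = 111 (C = -3 + 114 = 111)
N(D) = -300 + D (N(D) = D - 300 = -300 + D)
1/(98755 + N(C)) = 1/(98755 + (-300 + 111)) = 1/(98755 - 189) = 1/98566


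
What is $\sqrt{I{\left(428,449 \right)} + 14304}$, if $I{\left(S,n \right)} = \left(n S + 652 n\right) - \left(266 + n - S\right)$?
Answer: $\sqrt{498937} \approx 706.35$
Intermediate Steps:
$I{\left(S,n \right)} = -266 + S + 651 n + S n$ ($I{\left(S,n \right)} = \left(S n + 652 n\right) - \left(266 + n - S\right) = \left(652 n + S n\right) - \left(266 + n - S\right) = -266 + S + 651 n + S n$)
$\sqrt{I{\left(428,449 \right)} + 14304} = \sqrt{\left(-266 + 428 + 651 \cdot 449 + 428 \cdot 449\right) + 14304} = \sqrt{\left(-266 + 428 + 292299 + 192172\right) + 14304} = \sqrt{484633 + 14304} = \sqrt{498937}$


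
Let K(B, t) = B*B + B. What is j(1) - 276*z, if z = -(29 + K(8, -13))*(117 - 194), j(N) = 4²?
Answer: -2146436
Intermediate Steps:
K(B, t) = B + B² (K(B, t) = B² + B = B + B²)
j(N) = 16
z = 7777 (z = -(29 + 8*(1 + 8))*(117 - 194) = -(29 + 8*9)*(-77) = -(29 + 72)*(-77) = -101*(-77) = -1*(-7777) = 7777)
j(1) - 276*z = 16 - 276*7777 = 16 - 2146452 = -2146436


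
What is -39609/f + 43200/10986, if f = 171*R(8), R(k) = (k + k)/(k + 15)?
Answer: -183150513/556624 ≈ -329.04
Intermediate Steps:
R(k) = 2*k/(15 + k) (R(k) = (2*k)/(15 + k) = 2*k/(15 + k))
f = 2736/23 (f = 171*(2*8/(15 + 8)) = 171*(2*8/23) = 171*(2*8*(1/23)) = 171*(16/23) = 2736/23 ≈ 118.96)
-39609/f + 43200/10986 = -39609/2736/23 + 43200/10986 = -39609*23/2736 + 43200*(1/10986) = -101223/304 + 7200/1831 = -183150513/556624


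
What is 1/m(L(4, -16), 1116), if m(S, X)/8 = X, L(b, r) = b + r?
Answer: 1/8928 ≈ 0.00011201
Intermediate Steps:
m(S, X) = 8*X
1/m(L(4, -16), 1116) = 1/(8*1116) = 1/8928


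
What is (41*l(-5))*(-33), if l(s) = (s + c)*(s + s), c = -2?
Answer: -94710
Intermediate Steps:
l(s) = 2*s*(-2 + s) (l(s) = (s - 2)*(s + s) = (-2 + s)*(2*s) = 2*s*(-2 + s))
(41*l(-5))*(-33) = (41*(2*(-5)*(-2 - 5)))*(-33) = (41*(2*(-5)*(-7)))*(-33) = (41*70)*(-33) = 2870*(-33) = -94710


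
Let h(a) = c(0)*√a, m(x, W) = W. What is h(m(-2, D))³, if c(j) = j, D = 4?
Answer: 0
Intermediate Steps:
h(a) = 0 (h(a) = 0*√a = 0)
h(m(-2, D))³ = 0³ = 0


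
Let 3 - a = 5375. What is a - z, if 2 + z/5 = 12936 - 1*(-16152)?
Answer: -150802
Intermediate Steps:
a = -5372 (a = 3 - 1*5375 = 3 - 5375 = -5372)
z = 145430 (z = -10 + 5*(12936 - 1*(-16152)) = -10 + 5*(12936 + 16152) = -10 + 5*29088 = -10 + 145440 = 145430)
a - z = -5372 - 1*145430 = -5372 - 145430 = -150802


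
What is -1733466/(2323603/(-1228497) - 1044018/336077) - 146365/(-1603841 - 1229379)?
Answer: 405544559106592565197897/1169259981343488788 ≈ 3.4684e+5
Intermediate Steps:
-1733466/(2323603/(-1228497) - 1044018/336077) - 146365/(-1603841 - 1229379) = -1733466/(2323603*(-1/1228497) - 1044018*1/336077) - 146365/(-2833220) = -1733466/(-2323603/1228497 - 1044018/336077) - 146365*(-1/2833220) = -1733466/(-2063482506377/412869586269) + 29273/566644 = -1733466*(-412869586269/2063482506377) + 29273/566644 = 715695390231378354/2063482506377 + 29273/566644 = 405544559106592565197897/1169259981343488788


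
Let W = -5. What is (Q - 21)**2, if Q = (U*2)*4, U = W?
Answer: 3721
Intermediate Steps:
U = -5
Q = -40 (Q = -5*2*4 = -10*4 = -40)
(Q - 21)**2 = (-40 - 21)**2 = (-61)**2 = 3721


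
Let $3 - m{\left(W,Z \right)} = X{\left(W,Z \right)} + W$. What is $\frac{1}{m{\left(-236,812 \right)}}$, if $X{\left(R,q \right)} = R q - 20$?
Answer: $\frac{1}{191891} \approx 5.2113 \cdot 10^{-6}$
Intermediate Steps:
$X{\left(R,q \right)} = -20 + R q$
$m{\left(W,Z \right)} = 23 - W - W Z$ ($m{\left(W,Z \right)} = 3 - \left(\left(-20 + W Z\right) + W\right) = 3 - \left(-20 + W + W Z\right) = 23 - W - W Z$)
$\frac{1}{m{\left(-236,812 \right)}} = \frac{1}{23 - -236 - \left(-236\right) 812} = \frac{1}{23 + 236 + 191632} = \frac{1}{191891}$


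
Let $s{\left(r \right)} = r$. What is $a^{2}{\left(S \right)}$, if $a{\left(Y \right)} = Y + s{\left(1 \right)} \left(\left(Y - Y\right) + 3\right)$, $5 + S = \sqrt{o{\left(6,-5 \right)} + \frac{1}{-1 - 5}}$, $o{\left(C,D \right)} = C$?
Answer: $\frac{\left(12 - \sqrt{210}\right)^{2}}{36} \approx 0.17242$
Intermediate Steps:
$S = -5 + \frac{\sqrt{210}}{6}$ ($S = -5 + \sqrt{6 + \frac{1}{-1 - 5}} = -5 + \sqrt{6 + \frac{1}{-6}} = -5 + \sqrt{6 - \frac{1}{6}} = -5 + \sqrt{\frac{35}{6}} = -5 + \frac{\sqrt{210}}{6} \approx -2.5848$)
$a{\left(Y \right)} = 3 + Y$ ($a{\left(Y \right)} = Y + 1 \left(\left(Y - Y\right) + 3\right) = Y + 1 \left(0 + 3\right) = Y + 1 \cdot 3 = Y + 3 = 3 + Y$)
$a^{2}{\left(S \right)} = \left(3 - \left(5 - \frac{\sqrt{210}}{6}\right)\right)^{2} = \left(-2 + \frac{\sqrt{210}}{6}\right)^{2}$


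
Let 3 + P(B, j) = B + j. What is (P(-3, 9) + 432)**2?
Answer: 189225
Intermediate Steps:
P(B, j) = -3 + B + j (P(B, j) = -3 + (B + j) = -3 + B + j)
(P(-3, 9) + 432)**2 = ((-3 - 3 + 9) + 432)**2 = (3 + 432)**2 = 435**2 = 189225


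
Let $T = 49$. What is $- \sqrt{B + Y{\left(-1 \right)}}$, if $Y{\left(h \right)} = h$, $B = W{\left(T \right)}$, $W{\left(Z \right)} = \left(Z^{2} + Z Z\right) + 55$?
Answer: $- 2 \sqrt{1214} \approx -69.685$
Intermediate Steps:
$W{\left(Z \right)} = 55 + 2 Z^{2}$ ($W{\left(Z \right)} = \left(Z^{2} + Z^{2}\right) + 55 = 2 Z^{2} + 55 = 55 + 2 Z^{2}$)
$B = 4857$ ($B = 55 + 2 \cdot 49^{2} = 55 + 2 \cdot 2401 = 55 + 4802 = 4857$)
$- \sqrt{B + Y{\left(-1 \right)}} = - \sqrt{4857 - 1} = - \sqrt{4856} = - 2 \sqrt{1214}$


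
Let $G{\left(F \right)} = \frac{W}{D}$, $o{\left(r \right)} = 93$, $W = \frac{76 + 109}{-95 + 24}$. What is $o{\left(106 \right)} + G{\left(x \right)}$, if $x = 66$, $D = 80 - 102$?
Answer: $\frac{145451}{1562} \approx 93.118$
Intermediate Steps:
$W = - \frac{185}{71}$ ($W = \frac{185}{-71} = 185 \left(- \frac{1}{71}\right) = - \frac{185}{71} \approx -2.6056$)
$D = -22$ ($D = 80 - 102 = -22$)
$G{\left(F \right)} = \frac{185}{1562}$ ($G{\left(F \right)} = - \frac{185}{71 \left(-22\right)} = \left(- \frac{185}{71}\right) \left(- \frac{1}{22}\right) = \frac{185}{1562}$)
$o{\left(106 \right)} + G{\left(x \right)} = 93 + \frac{185}{1562} = \frac{145451}{1562}$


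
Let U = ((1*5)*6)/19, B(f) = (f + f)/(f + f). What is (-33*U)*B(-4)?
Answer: -990/19 ≈ -52.105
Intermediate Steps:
B(f) = 1 (B(f) = (2*f)/((2*f)) = (2*f)*(1/(2*f)) = 1)
U = 30/19 (U = (5*6)*(1/19) = 30*(1/19) = 30/19 ≈ 1.5789)
(-33*U)*B(-4) = -33*30/19*1 = -990/19*1 = -990/19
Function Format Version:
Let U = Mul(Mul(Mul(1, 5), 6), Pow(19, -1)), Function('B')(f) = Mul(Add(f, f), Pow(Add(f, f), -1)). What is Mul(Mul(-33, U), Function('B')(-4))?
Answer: Rational(-990, 19) ≈ -52.105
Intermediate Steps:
Function('B')(f) = 1 (Function('B')(f) = Mul(Mul(2, f), Pow(Mul(2, f), -1)) = Mul(Mul(2, f), Mul(Rational(1, 2), Pow(f, -1))) = 1)
U = Rational(30, 19) (U = Mul(Mul(5, 6), Rational(1, 19)) = Mul(30, Rational(1, 19)) = Rational(30, 19) ≈ 1.5789)
Mul(Mul(-33, U), Function('B')(-4)) = Mul(Mul(-33, Rational(30, 19)), 1) = Mul(Rational(-990, 19), 1) = Rational(-990, 19)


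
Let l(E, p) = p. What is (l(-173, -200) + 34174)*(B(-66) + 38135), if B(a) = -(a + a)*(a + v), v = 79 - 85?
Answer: 972709594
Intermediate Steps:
v = -6
B(a) = -2*a*(-6 + a) (B(a) = -(a + a)*(a - 6) = -2*a*(-6 + a))
(l(-173, -200) + 34174)*(B(-66) + 38135) = (-200 + 34174)*(2*(-66)*(6 - 1*(-66)) + 38135) = 33974*(2*(-66)*(6 + 66) + 38135) = 33974*(2*(-66)*72 + 38135) = 33974*(-9504 + 38135) = 33974*28631 = 972709594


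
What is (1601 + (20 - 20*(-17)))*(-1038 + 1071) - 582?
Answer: 64131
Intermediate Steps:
(1601 + (20 - 20*(-17)))*(-1038 + 1071) - 582 = (1601 + (20 + 340))*33 - 582 = (1601 + 360)*33 - 582 = 1961*33 - 582 = 64713 - 582 = 64131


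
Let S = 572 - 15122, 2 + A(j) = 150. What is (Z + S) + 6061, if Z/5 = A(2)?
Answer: -7749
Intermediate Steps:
A(j) = 148 (A(j) = -2 + 150 = 148)
S = -14550
Z = 740 (Z = 5*148 = 740)
(Z + S) + 6061 = (740 - 14550) + 6061 = -13810 + 6061 = -7749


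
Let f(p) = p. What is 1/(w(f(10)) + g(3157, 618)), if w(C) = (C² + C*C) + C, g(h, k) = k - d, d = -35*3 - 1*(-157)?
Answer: 1/776 ≈ 0.0012887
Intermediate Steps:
d = 52 (d = -105 + 157 = 52)
g(h, k) = -52 + k (g(h, k) = k - 1*52 = k - 52 = -52 + k)
w(C) = C + 2*C² (w(C) = (C² + C²) + C = 2*C² + C = C + 2*C²)
1/(w(f(10)) + g(3157, 618)) = 1/(10*(1 + 2*10) + (-52 + 618)) = 1/(10*(1 + 20) + 566) = 1/(10*21 + 566) = 1/(210 + 566) = 1/776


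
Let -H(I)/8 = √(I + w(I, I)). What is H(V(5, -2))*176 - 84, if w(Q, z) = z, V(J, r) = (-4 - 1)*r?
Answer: -84 - 2816*√5 ≈ -6380.8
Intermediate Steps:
V(J, r) = -5*r
H(I) = -8*√2*√I (H(I) = -8*√(I + I) = -8*√2*√I)
H(V(5, -2))*176 - 84 = -8*√2*√(-5*(-2))*176 - 84 = -8*√2*√10*176 - 84 = -16*√5*176 - 84 = -2816*√5 - 84 = -84 - 2816*√5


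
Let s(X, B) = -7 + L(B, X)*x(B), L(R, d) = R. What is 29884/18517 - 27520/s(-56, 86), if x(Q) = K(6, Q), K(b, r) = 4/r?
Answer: 509677492/55551 ≈ 9175.0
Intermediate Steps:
x(Q) = 4/Q
s(X, B) = -3 (s(X, B) = -7 + B*(4/B) = -7 + 4 = -3)
29884/18517 - 27520/s(-56, 86) = 29884/18517 - 27520/(-3) = 29884*(1/18517) - 27520*(-⅓) = 29884/18517 + 27520/3 = 509677492/55551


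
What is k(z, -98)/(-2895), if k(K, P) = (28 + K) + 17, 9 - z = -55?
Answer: -109/2895 ≈ -0.037651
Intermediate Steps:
z = 64 (z = 9 - 1*(-55) = 9 + 55 = 64)
k(K, P) = 45 + K
k(z, -98)/(-2895) = (45 + 64)/(-2895) = 109*(-1/2895) = -109/2895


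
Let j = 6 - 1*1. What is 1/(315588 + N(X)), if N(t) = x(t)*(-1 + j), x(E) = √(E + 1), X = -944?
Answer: 78897/24898950208 - I*√943/24898950208 ≈ 3.1687e-6 - 1.2333e-9*I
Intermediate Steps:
j = 5 (j = 6 - 1 = 5)
x(E) = √(1 + E)
N(t) = 4*√(1 + t) (N(t) = √(1 + t)*(-1 + 5) = √(1 + t)*4 = 4*√(1 + t))
1/(315588 + N(X)) = 1/(315588 + 4*√(1 - 944)) = 1/(315588 + 4*√(-943)) = 1/(315588 + 4*(I*√943)) = 1/(315588 + 4*I*√943)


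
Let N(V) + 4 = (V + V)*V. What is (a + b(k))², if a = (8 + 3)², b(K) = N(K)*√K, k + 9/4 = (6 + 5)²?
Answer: 24173799531371/256 + 136483765*√19/8 ≈ 9.4503e+10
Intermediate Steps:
k = 475/4 (k = -9/4 + (6 + 5)² = -9/4 + 11² = -9/4 + 121 = 475/4 ≈ 118.75)
N(V) = -4 + 2*V² (N(V) = -4 + (V + V)*V = -4 + (2*V)*V = -4 + 2*V²)
b(K) = √K*(-4 + 2*K²) (b(K) = (-4 + 2*K²)*√K = √K*(-4 + 2*K²))
a = 121 (a = 11² = 121)
(a + b(k))² = (121 + 2*√(475/4)*(-2 + (475/4)²))² = (121 + 2*(5*√19/2)*(-2 + 225625/16))² = (121 + 2*(5*√19/2)*(225593/16))² = (121 + 1127965*√19/16)²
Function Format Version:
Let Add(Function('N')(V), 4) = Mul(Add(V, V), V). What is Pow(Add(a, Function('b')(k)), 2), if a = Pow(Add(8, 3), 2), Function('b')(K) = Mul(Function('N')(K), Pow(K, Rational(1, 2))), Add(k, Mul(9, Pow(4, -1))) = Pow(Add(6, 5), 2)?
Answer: Add(Rational(24173799531371, 256), Mul(Rational(136483765, 8), Pow(19, Rational(1, 2)))) ≈ 9.4503e+10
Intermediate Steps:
k = Rational(475, 4) (k = Add(Rational(-9, 4), Pow(Add(6, 5), 2)) = Add(Rational(-9, 4), Pow(11, 2)) = Add(Rational(-9, 4), 121) = Rational(475, 4) ≈ 118.75)
Function('N')(V) = Add(-4, Mul(2, Pow(V, 2))) (Function('N')(V) = Add(-4, Mul(Add(V, V), V)) = Add(-4, Mul(Mul(2, V), V)) = Add(-4, Mul(2, Pow(V, 2))))
Function('b')(K) = Mul(Pow(K, Rational(1, 2)), Add(-4, Mul(2, Pow(K, 2)))) (Function('b')(K) = Mul(Add(-4, Mul(2, Pow(K, 2))), Pow(K, Rational(1, 2))) = Mul(Pow(K, Rational(1, 2)), Add(-4, Mul(2, Pow(K, 2)))))
a = 121 (a = Pow(11, 2) = 121)
Pow(Add(a, Function('b')(k)), 2) = Pow(Add(121, Mul(2, Pow(Rational(475, 4), Rational(1, 2)), Add(-2, Pow(Rational(475, 4), 2)))), 2) = Pow(Add(121, Mul(2, Mul(Rational(5, 2), Pow(19, Rational(1, 2))), Add(-2, Rational(225625, 16)))), 2) = Pow(Add(121, Mul(2, Mul(Rational(5, 2), Pow(19, Rational(1, 2))), Rational(225593, 16))), 2) = Pow(Add(121, Mul(Rational(1127965, 16), Pow(19, Rational(1, 2)))), 2)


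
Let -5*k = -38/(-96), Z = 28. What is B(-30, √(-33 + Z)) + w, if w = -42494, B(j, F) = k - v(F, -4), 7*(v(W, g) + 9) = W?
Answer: -10196419/240 - I*√5/7 ≈ -42485.0 - 0.31944*I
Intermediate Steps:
v(W, g) = -9 + W/7
k = -19/240 (k = -(-38)/(5*(-96)) = -(-38)*(-1)/(5*96) = -⅕*19/48 = -19/240 ≈ -0.079167)
B(j, F) = 2141/240 - F/7 (B(j, F) = -19/240 - (-9 + F/7) = -19/240 + (9 - F/7) = 2141/240 - F/7)
B(-30, √(-33 + Z)) + w = (2141/240 - √(-33 + 28)/7) - 42494 = (2141/240 - I*√5/7) - 42494 = -10196419/240 - I*√5/7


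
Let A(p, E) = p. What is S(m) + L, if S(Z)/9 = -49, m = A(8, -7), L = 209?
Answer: -232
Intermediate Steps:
m = 8
S(Z) = -441 (S(Z) = 9*(-49) = -441)
S(m) + L = -441 + 209 = -232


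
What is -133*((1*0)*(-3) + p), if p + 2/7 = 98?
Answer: -12996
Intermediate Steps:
p = 684/7 (p = -2/7 + 98 = 684/7 ≈ 97.714)
-133*((1*0)*(-3) + p) = -133*((1*0)*(-3) + 684/7) = -133*(0*(-3) + 684/7) = -133*(0 + 684/7) = -133*684/7 = -12996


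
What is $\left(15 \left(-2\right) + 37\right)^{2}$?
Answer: $49$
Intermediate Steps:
$\left(15 \left(-2\right) + 37\right)^{2} = \left(-30 + 37\right)^{2} = 7^{2} = 49$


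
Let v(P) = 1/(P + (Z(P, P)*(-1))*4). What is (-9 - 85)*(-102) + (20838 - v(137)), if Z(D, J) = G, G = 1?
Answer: 4046657/133 ≈ 30426.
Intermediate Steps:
Z(D, J) = 1
v(P) = 1/(-4 + P) (v(P) = 1/(P + (1*(-1))*4) = 1/(P - 1*4) = 1/(P - 4) = 1/(-4 + P))
(-9 - 85)*(-102) + (20838 - v(137)) = (-9 - 85)*(-102) + (20838 - 1/(-4 + 137)) = -94*(-102) + (20838 - 1/133) = 9588 + (20838 - 1*1/133) = 9588 + (20838 - 1/133) = 9588 + 2771453/133 = 4046657/133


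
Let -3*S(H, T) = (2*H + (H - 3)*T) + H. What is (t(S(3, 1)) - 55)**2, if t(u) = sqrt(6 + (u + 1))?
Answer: 2809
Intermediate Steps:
S(H, T) = -H - T*(-3 + H)/3 (S(H, T) = -((2*H + (H - 3)*T) + H)/3 = -((2*H + (-3 + H)*T) + H)/3 = -((2*H + T*(-3 + H)) + H)/3 = -(3*H + T*(-3 + H))/3 = -H - T*(-3 + H)/3)
t(u) = sqrt(7 + u) (t(u) = sqrt(6 + (1 + u)) = sqrt(7 + u))
(t(S(3, 1)) - 55)**2 = (sqrt(7 + (1 - 1*3 - 1/3*3*1)) - 55)**2 = (sqrt(7 + (1 - 3 - 1)) - 55)**2 = (sqrt(7 - 3) - 55)**2 = (sqrt(4) - 55)**2 = (2 - 55)**2 = (-53)**2 = 2809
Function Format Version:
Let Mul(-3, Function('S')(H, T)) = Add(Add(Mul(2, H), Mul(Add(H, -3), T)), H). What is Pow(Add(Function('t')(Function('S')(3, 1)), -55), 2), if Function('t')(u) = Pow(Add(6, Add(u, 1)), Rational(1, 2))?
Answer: 2809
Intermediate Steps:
Function('S')(H, T) = Add(Mul(-1, H), Mul(Rational(-1, 3), T, Add(-3, H))) (Function('S')(H, T) = Mul(Rational(-1, 3), Add(Add(Mul(2, H), Mul(Add(H, -3), T)), H)) = Mul(Rational(-1, 3), Add(Add(Mul(2, H), Mul(Add(-3, H), T)), H)) = Mul(Rational(-1, 3), Add(Add(Mul(2, H), Mul(T, Add(-3, H))), H)) = Mul(Rational(-1, 3), Add(Mul(3, H), Mul(T, Add(-3, H)))) = Add(Mul(-1, H), Mul(Rational(-1, 3), T, Add(-3, H))))
Function('t')(u) = Pow(Add(7, u), Rational(1, 2)) (Function('t')(u) = Pow(Add(6, Add(1, u)), Rational(1, 2)) = Pow(Add(7, u), Rational(1, 2)))
Pow(Add(Function('t')(Function('S')(3, 1)), -55), 2) = Pow(Add(Pow(Add(7, Add(1, Mul(-1, 3), Mul(Rational(-1, 3), 3, 1))), Rational(1, 2)), -55), 2) = Pow(Add(Pow(Add(7, Add(1, -3, -1)), Rational(1, 2)), -55), 2) = Pow(Add(Pow(Add(7, -3), Rational(1, 2)), -55), 2) = Pow(Add(Pow(4, Rational(1, 2)), -55), 2) = Pow(Add(2, -55), 2) = Pow(-53, 2) = 2809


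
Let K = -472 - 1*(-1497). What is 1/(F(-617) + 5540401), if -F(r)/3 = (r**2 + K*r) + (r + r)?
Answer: 1/6299311 ≈ 1.5875e-7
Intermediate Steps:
K = 1025 (K = -472 + 1497 = 1025)
F(r) = -3081*r - 3*r**2 (F(r) = -3*((r**2 + 1025*r) + (r + r)) = -3*((r**2 + 1025*r) + 2*r) = -3*(r**2 + 1027*r) = -3081*r - 3*r**2)
1/(F(-617) + 5540401) = 1/(-3*(-617)*(1027 - 617) + 5540401) = 1/(-3*(-617)*410 + 5540401) = 1/(758910 + 5540401) = 1/6299311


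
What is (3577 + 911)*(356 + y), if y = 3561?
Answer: 17579496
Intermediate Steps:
(3577 + 911)*(356 + y) = (3577 + 911)*(356 + 3561) = 4488*3917 = 17579496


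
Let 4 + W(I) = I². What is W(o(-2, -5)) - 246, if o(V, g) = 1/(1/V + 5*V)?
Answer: -110246/441 ≈ -249.99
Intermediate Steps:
W(I) = -4 + I²
W(o(-2, -5)) - 246 = (-4 + (-2/(1 + 5*(-2)²))²) - 246 = (-4 + (-2/(1 + 5*4))²) - 246 = (-4 + (-2/(1 + 20))²) - 246 = (-4 + (-2/21)²) - 246 = (-4 + 4/441) - 246 = -1760/441 - 246 = -110246/441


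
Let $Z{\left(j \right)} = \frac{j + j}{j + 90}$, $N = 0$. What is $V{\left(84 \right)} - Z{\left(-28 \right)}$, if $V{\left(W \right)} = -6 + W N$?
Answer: $- \frac{158}{31} \approx -5.0968$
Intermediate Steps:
$V{\left(W \right)} = -6$ ($V{\left(W \right)} = -6 + W 0 = -6 + 0 = -6$)
$Z{\left(j \right)} = \frac{2 j}{90 + j}$
$V{\left(84 \right)} - Z{\left(-28 \right)} = -6 - 2 \left(-28\right) \frac{1}{90 - 28} = -6 - 2 \left(-28\right) \frac{1}{62} = -6 - - \frac{28}{31} = -6 + \frac{28}{31} = - \frac{158}{31}$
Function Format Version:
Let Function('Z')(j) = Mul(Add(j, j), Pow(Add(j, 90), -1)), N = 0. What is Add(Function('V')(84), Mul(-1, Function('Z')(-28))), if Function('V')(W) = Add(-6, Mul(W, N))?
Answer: Rational(-158, 31) ≈ -5.0968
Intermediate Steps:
Function('V')(W) = -6 (Function('V')(W) = Add(-6, Mul(W, 0)) = Add(-6, 0) = -6)
Function('Z')(j) = Mul(2, j, Pow(Add(90, j), -1)) (Function('Z')(j) = Mul(Mul(2, j), Pow(Add(90, j), -1)) = Mul(2, j, Pow(Add(90, j), -1)))
Add(Function('V')(84), Mul(-1, Function('Z')(-28))) = Add(-6, Mul(-1, Mul(2, -28, Pow(Add(90, -28), -1)))) = Add(-6, Mul(-1, Mul(2, -28, Pow(62, -1)))) = Add(-6, Mul(-1, Mul(2, -28, Rational(1, 62)))) = Add(-6, Mul(-1, Rational(-28, 31))) = Add(-6, Rational(28, 31)) = Rational(-158, 31)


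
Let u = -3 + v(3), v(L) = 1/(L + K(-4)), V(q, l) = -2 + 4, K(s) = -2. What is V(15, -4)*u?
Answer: -4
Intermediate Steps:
V(q, l) = 2
v(L) = 1/(-2 + L) (v(L) = 1/(L - 2) = 1/(-2 + L))
u = -2 (u = -3 + 1/(-2 + 3) = -3 + 1/1 = -3 + 1 = -2)
V(15, -4)*u = 2*(-2) = -4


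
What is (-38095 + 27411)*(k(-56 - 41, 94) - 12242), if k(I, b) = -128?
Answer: 132161080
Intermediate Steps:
(-38095 + 27411)*(k(-56 - 41, 94) - 12242) = (-38095 + 27411)*(-128 - 12242) = -10684*(-12370) = 132161080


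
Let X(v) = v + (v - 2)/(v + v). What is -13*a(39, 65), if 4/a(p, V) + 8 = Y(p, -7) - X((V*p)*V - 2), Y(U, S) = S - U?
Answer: 17136392/54318243313 ≈ 0.00031548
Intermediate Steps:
X(v) = v + (-2 + v)/(2*v) (X(v) = v + (-2 + v)/((2*v)) = v + (-2 + v)*(1/(2*v)) = v + (-2 + v)/(2*v))
a(p, V) = 4/(-27/2 + 1/(-2 + p*V²) - p - p*V²) (a(p, V) = 4/(-8 + ((-7 - p) - (½ + ((V*p)*V - 2) - 1/((V*p)*V - 2)))) = 4/(-8 + ((-7 - p) - (½ + (p*V² - 2) - 1/(p*V² - 2)))) = 4/(-8 + ((-7 - p) - (½ + (-2 + p*V²) - 1/(-2 + p*V²)))) = 4/(-8 + ((-7 - p) - (-3/2 - 1/(-2 + p*V²) + p*V²))) = 4/(-8 + ((-7 - p) + (3/2 + 1/(-2 + p*V²) - p*V²))) = 4/(-8 + (-11/2 + 1/(-2 + p*V²) - p - p*V²)) = 4/(-27/2 + 1/(-2 + p*V²) - p - p*V²))
-13*a(39, 65) = -104*(2 - 1*39*65²)/(-2 + (-2 + 39*65²)*(27 + 2*39 + 2*39*65²)) = -104*(2 - 1*39*4225)/(-2 + (-2 + 39*4225)*(27 + 78 + 2*39*4225)) = -104*(2 - 164775)/(-2 + (-2 + 164775)*(27 + 78 + 329550)) = -104*(-164773)/(-2 + 164773*329655) = -104*(-164773)/(-2 + 54318243315) = -104*(-164773)/54318243313 = -13*(-1318184/54318243313) = 17136392/54318243313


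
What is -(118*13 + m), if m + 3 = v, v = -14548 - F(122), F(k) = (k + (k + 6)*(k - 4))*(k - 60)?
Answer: 957029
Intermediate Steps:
F(k) = (-60 + k)*(k + (-4 + k)*(6 + k)) (F(k) = (k + (6 + k)*(-4 + k))*(-60 + k) = (k + (-4 + k)*(6 + k))*(-60 + k) = (-60 + k)*(k + (-4 + k)*(6 + k)))
v = -958560 (v = -14548 - (1440 + 122³ - 204*122 - 57*122²) = -14548 - (1440 + 1815848 - 24888 - 57*14884) = -14548 - (1440 + 1815848 - 24888 - 848388) = -14548 - 1*944012 = -14548 - 944012 = -958560)
m = -958563 (m = -3 - 958560 = -958563)
-(118*13 + m) = -(118*13 - 958563) = -(1534 - 958563) = -1*(-957029) = 957029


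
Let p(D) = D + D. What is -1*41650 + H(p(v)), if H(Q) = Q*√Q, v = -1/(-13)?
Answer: -41650 + 2*√26/169 ≈ -41650.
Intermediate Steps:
v = 1/13 (v = -1*(-1/13) = 1/13 ≈ 0.076923)
p(D) = 2*D
H(Q) = Q^(3/2)
-1*41650 + H(p(v)) = -1*41650 + (2*(1/13))^(3/2) = -41650 + (2/13)^(3/2) = -41650 + 2*√26/169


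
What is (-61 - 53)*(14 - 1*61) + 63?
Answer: 5421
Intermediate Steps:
(-61 - 53)*(14 - 1*61) + 63 = -114*(14 - 61) + 63 = -114*(-47) + 63 = 5358 + 63 = 5421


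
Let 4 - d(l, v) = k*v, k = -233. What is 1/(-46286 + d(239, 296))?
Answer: 1/22686 ≈ 4.4080e-5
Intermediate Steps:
d(l, v) = 4 + 233*v (d(l, v) = 4 - (-233)*v = 4 + 233*v)
1/(-46286 + d(239, 296)) = 1/(-46286 + (4 + 233*296)) = 1/(-46286 + (4 + 68968)) = 1/(-46286 + 68972) = 1/22686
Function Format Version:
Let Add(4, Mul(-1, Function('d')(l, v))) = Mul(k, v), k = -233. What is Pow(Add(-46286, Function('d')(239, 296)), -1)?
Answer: Rational(1, 22686) ≈ 4.4080e-5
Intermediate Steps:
Function('d')(l, v) = Add(4, Mul(233, v)) (Function('d')(l, v) = Add(4, Mul(-1, Mul(-233, v))) = Add(4, Mul(233, v)))
Pow(Add(-46286, Function('d')(239, 296)), -1) = Pow(Add(-46286, Add(4, Mul(233, 296))), -1) = Pow(Add(-46286, Add(4, 68968)), -1) = Pow(Add(-46286, 68972), -1) = Pow(22686, -1) = Rational(1, 22686)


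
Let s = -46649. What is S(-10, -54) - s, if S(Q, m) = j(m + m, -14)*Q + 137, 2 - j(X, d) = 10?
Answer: 46866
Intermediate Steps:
j(X, d) = -8 (j(X, d) = 2 - 1*10 = 2 - 10 = -8)
S(Q, m) = 137 - 8*Q (S(Q, m) = -8*Q + 137 = 137 - 8*Q)
S(-10, -54) - s = (137 - 8*(-10)) - 1*(-46649) = (137 + 80) + 46649 = 217 + 46649 = 46866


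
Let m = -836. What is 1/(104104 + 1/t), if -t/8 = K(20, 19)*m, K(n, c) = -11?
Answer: 73568/7658723071 ≈ 9.6058e-6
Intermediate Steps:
t = -73568 (t = -(-88)*(-836) = -8*9196 = -73568)
1/(104104 + 1/t) = 1/(104104 + 1/(-73568)) = 1/(104104 - 1/73568) = 1/(7658723071/73568) = 73568/7658723071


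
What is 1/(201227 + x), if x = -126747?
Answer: 1/74480 ≈ 1.3426e-5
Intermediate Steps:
1/(201227 + x) = 1/(201227 - 126747) = 1/74480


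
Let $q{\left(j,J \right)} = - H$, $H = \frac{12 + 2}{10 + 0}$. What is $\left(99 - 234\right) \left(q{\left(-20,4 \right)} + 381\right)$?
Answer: $-51246$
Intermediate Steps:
$H = \frac{7}{5}$ ($H = \frac{14}{10} = 14 \cdot \frac{1}{10} = \frac{7}{5} \approx 1.4$)
$q{\left(j,J \right)} = - \frac{7}{5}$ ($q{\left(j,J \right)} = \left(-1\right) \frac{7}{5} = - \frac{7}{5}$)
$\left(99 - 234\right) \left(q{\left(-20,4 \right)} + 381\right) = \left(99 - 234\right) \left(- \frac{7}{5} + 381\right) = \left(-135\right) \frac{1898}{5} = -51246$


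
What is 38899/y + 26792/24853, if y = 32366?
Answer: 1833906719/804392198 ≈ 2.2799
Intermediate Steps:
38899/y + 26792/24853 = 38899/32366 + 26792/24853 = 1833906719/804392198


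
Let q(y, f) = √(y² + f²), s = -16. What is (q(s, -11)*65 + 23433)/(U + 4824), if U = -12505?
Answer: -23433/7681 - 65*√377/7681 ≈ -3.2151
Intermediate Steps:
q(y, f) = √(f² + y²)
(q(s, -11)*65 + 23433)/(U + 4824) = (√((-11)² + (-16)²)*65 + 23433)/(-12505 + 4824) = (√(121 + 256)*65 + 23433)/(-7681) = (√377*65 + 23433)*(-1/7681) = (65*√377 + 23433)*(-1/7681) = (23433 + 65*√377)*(-1/7681) = -23433/7681 - 65*√377/7681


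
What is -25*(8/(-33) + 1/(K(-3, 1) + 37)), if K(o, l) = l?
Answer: 6775/1254 ≈ 5.4027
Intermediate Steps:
-25*(8/(-33) + 1/(K(-3, 1) + 37)) = -25*(8/(-33) + 1/(1 + 37)) = -25*(8*(-1/33) + 1/38) = -25*(-8/33 + 1/38) = -25*(-271/1254) = 6775/1254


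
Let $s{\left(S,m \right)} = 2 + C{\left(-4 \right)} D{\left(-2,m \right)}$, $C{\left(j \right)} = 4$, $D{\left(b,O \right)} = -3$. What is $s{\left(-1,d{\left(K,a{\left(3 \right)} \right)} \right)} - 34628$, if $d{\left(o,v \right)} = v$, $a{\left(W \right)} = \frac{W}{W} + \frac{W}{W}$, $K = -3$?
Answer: $-34638$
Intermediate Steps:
$a{\left(W \right)} = 2$ ($a{\left(W \right)} = 1 + 1 = 2$)
$s{\left(S,m \right)} = -10$ ($s{\left(S,m \right)} = 2 + 4 \left(-3\right) = 2 - 12 = -10$)
$s{\left(-1,d{\left(K,a{\left(3 \right)} \right)} \right)} - 34628 = -10 - 34628 = -34638$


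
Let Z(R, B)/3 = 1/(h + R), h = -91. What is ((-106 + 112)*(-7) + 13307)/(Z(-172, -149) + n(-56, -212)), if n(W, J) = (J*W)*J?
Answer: -697739/132387047 ≈ -0.0052705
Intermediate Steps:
Z(R, B) = 3/(-91 + R)
n(W, J) = W*J²
((-106 + 112)*(-7) + 13307)/(Z(-172, -149) + n(-56, -212)) = ((-106 + 112)*(-7) + 13307)/(3/(-91 - 172) - 56*(-212)²) = (6*(-7) + 13307)/(3/(-263) - 56*44944) = (-42 + 13307)/(3*(-1/263) - 2516864) = 13265/(-3/263 - 2516864) = 13265/(-661935235/263) = 13265*(-263/661935235) = -697739/132387047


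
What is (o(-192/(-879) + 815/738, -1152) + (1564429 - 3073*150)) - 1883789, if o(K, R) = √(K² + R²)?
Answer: -780310 + √62051672991503353/216234 ≈ -7.7916e+5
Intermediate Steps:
(o(-192/(-879) + 815/738, -1152) + (1564429 - 3073*150)) - 1883789 = (√((-192/(-879) + 815/738)² + (-1152)²) + (1564429 - 3073*150)) - 1883789 = (√((-192*(-1/879) + 815*(1/738))² + 1327104) + (1564429 - 460950)) - 1883789 = (√((64/293 + 815/738)² + 1327104) + 1103479) - 1883789 = (√((286027/216234)² + 1327104) + 1103479) - 1883789 = (√(81811444729/46757142756 + 1327104) + 1103479) - 1883789 = (√(62051672991503353/46757142756) + 1103479) - 1883789 = (√62051672991503353/216234 + 1103479) - 1883789 = (1103479 + √62051672991503353/216234) - 1883789 = -780310 + √62051672991503353/216234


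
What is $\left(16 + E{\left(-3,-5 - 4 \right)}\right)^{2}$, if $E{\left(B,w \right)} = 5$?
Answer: $441$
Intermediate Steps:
$\left(16 + E{\left(-3,-5 - 4 \right)}\right)^{2} = \left(16 + 5\right)^{2} = 21^{2} = 441$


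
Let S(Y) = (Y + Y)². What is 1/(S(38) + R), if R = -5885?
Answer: -1/109 ≈ -0.0091743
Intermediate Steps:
S(Y) = 4*Y² (S(Y) = (2*Y)² = 4*Y²)
1/(S(38) + R) = 1/(4*38² - 5885) = 1/(4*1444 - 5885) = 1/(5776 - 5885) = 1/(-109) = -1/109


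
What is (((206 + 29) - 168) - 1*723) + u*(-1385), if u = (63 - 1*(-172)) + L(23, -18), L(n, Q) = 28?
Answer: -364911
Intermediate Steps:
u = 263 (u = (63 - 1*(-172)) + 28 = (63 + 172) + 28 = 235 + 28 = 263)
(((206 + 29) - 168) - 1*723) + u*(-1385) = (((206 + 29) - 168) - 1*723) + 263*(-1385) = ((235 - 168) - 723) - 364255 = (67 - 723) - 364255 = -656 - 364255 = -364911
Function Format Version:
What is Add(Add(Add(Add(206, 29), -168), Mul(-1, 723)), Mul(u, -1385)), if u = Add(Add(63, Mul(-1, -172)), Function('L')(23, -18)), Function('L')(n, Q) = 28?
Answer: -364911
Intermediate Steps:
u = 263 (u = Add(Add(63, Mul(-1, -172)), 28) = Add(Add(63, 172), 28) = Add(235, 28) = 263)
Add(Add(Add(Add(206, 29), -168), Mul(-1, 723)), Mul(u, -1385)) = Add(Add(Add(Add(206, 29), -168), Mul(-1, 723)), Mul(263, -1385)) = Add(Add(Add(235, -168), -723), -364255) = Add(Add(67, -723), -364255) = Add(-656, -364255) = -364911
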